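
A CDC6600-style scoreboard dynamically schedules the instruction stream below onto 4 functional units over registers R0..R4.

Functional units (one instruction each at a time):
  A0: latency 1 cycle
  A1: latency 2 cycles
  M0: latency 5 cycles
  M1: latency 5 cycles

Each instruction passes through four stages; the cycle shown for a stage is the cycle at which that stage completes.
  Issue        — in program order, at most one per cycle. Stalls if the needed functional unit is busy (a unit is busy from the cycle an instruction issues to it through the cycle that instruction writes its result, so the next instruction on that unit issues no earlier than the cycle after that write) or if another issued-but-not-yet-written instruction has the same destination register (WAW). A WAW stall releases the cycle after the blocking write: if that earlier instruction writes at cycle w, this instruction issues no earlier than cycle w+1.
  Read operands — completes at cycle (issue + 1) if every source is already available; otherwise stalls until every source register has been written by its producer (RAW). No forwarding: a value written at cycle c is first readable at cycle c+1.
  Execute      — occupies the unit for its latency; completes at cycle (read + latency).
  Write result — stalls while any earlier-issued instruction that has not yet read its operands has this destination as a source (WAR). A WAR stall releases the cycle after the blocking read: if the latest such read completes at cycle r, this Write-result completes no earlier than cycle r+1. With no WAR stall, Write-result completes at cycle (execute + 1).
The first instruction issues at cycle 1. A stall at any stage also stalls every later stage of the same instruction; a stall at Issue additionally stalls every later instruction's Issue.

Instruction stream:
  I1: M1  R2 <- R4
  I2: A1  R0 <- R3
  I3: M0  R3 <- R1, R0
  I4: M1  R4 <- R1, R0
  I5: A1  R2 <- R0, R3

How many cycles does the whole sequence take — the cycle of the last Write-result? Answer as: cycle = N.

cycle = 17

  I1 | 1 | 2 | 7 | 8
  I2 | 2 | 3 | 5 | 6
  I3 | 3 | 7 | 12 | 13   RAW R0: wait I2 write@6
  I4 | 9 | 10 | 15 | 16   struct: M1 busy until I1 writes@8
  I5 | 10 | 14 | 16 | 17   RAW R3: wait I3 write@13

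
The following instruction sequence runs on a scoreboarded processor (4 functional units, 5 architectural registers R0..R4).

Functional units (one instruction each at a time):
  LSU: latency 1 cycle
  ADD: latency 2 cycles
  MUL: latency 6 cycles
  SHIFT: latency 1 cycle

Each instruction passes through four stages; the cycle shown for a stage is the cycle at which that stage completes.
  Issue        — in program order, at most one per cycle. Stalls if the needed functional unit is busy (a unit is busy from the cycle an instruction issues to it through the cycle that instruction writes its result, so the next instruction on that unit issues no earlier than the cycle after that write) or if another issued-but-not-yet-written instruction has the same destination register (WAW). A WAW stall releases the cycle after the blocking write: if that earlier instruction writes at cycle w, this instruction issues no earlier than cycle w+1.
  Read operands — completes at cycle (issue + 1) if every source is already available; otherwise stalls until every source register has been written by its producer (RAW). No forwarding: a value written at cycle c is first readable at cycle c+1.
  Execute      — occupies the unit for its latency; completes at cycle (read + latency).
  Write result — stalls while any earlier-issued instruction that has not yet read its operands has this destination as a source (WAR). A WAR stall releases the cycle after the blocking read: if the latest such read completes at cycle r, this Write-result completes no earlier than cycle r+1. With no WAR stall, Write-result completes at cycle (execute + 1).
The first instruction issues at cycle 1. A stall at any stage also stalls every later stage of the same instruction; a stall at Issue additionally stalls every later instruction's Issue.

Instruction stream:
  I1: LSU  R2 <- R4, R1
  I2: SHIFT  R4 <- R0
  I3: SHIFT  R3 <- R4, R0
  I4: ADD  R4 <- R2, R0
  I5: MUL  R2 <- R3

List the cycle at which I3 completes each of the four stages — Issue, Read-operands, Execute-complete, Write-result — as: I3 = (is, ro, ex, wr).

I3 = (6, 7, 8, 9)

c1: I1 dispatched to LSU
c2: I1 operands ready, I2 dispatched to SHIFT
c3: I1 complete, I2 operands ready
c4: R2←I1, I2 complete
c5: R4←I2
c6: I3 dispatched to SHIFT
c7: I3 operands ready, I4 dispatched to ADD
c8: I3 complete, I4 operands ready, I5 dispatched to MUL
c9: R3←I3
c10: I4 complete, I5 operands ready
c11: R4←I4
c16: I5 complete
c17: R2←I5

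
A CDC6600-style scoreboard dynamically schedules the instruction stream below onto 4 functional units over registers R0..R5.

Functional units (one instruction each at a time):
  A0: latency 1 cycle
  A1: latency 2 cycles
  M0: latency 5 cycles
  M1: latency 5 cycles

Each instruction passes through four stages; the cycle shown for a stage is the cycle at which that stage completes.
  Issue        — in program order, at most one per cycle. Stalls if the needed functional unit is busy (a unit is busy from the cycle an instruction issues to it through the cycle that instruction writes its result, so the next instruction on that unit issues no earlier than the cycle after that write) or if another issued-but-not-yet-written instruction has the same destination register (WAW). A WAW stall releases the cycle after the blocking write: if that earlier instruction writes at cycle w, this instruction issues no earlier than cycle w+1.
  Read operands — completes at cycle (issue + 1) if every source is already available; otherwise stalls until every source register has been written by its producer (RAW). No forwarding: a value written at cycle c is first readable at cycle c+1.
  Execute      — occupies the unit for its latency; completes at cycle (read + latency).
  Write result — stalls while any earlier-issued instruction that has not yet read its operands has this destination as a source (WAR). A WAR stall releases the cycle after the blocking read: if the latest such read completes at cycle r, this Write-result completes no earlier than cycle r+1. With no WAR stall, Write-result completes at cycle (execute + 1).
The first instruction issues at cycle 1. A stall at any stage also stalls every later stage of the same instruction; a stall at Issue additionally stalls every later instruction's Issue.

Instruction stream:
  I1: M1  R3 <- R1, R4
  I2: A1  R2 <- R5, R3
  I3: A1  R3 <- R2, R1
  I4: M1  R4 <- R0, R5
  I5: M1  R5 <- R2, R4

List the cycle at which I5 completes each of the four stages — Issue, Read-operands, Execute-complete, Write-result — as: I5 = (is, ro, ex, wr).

[1] I1→M1
[2] I1 RO · I2→A1
[7] I1 EX
[8] I1 WR R3
[9] I2 RO
[11] I2 EX
[12] I2 WR R2
[13] I3→A1
[14] I3 RO · I4→M1
[15] I4 RO
[16] I3 EX
[17] I3 WR R3
[20] I4 EX
[21] I4 WR R4
[22] I5→M1
[23] I5 RO
[28] I5 EX
[29] I5 WR R5

I5 = (22, 23, 28, 29)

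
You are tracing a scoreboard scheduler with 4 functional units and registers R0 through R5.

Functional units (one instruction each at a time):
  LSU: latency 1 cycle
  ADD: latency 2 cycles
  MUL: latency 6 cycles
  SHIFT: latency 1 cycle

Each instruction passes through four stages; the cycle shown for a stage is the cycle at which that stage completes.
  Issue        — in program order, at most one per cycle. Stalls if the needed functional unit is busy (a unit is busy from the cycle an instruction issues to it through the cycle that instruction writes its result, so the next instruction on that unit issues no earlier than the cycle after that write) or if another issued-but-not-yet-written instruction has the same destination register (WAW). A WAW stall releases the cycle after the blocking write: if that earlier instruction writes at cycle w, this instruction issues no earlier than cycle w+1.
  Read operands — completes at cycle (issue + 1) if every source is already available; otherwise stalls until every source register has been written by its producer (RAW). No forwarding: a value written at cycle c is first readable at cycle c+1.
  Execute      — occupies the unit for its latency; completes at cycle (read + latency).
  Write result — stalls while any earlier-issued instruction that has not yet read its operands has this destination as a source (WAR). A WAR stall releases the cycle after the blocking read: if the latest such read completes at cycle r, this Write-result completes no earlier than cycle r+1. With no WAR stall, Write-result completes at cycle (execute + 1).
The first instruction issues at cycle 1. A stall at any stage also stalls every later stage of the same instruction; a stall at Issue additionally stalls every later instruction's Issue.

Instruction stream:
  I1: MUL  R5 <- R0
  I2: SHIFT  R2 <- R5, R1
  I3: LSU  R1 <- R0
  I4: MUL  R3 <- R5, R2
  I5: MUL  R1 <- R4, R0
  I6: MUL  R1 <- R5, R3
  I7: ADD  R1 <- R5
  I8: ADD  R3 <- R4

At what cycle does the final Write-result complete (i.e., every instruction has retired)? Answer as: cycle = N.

cycle = 48

c1: I1 dispatched to MUL
c2: I1 operands ready | I2 dispatched to SHIFT
c3: I3 dispatched to LSU
c4: I3 operands ready
c5: I3 complete
c8: I1 complete
c9: R5←I1
c10: I2 operands ready | I4 dispatched to MUL
c11: I2 complete | R1←I3
c12: R2←I2
c13: I4 operands ready
c19: I4 complete
c20: R3←I4
c21: I5 dispatched to MUL
c22: I5 operands ready
c28: I5 complete
c29: R1←I5
c30: I6 dispatched to MUL
c31: I6 operands ready
c37: I6 complete
c38: R1←I6
c39: I7 dispatched to ADD
c40: I7 operands ready
c42: I7 complete
c43: R1←I7
c44: I8 dispatched to ADD
c45: I8 operands ready
c47: I8 complete
c48: R3←I8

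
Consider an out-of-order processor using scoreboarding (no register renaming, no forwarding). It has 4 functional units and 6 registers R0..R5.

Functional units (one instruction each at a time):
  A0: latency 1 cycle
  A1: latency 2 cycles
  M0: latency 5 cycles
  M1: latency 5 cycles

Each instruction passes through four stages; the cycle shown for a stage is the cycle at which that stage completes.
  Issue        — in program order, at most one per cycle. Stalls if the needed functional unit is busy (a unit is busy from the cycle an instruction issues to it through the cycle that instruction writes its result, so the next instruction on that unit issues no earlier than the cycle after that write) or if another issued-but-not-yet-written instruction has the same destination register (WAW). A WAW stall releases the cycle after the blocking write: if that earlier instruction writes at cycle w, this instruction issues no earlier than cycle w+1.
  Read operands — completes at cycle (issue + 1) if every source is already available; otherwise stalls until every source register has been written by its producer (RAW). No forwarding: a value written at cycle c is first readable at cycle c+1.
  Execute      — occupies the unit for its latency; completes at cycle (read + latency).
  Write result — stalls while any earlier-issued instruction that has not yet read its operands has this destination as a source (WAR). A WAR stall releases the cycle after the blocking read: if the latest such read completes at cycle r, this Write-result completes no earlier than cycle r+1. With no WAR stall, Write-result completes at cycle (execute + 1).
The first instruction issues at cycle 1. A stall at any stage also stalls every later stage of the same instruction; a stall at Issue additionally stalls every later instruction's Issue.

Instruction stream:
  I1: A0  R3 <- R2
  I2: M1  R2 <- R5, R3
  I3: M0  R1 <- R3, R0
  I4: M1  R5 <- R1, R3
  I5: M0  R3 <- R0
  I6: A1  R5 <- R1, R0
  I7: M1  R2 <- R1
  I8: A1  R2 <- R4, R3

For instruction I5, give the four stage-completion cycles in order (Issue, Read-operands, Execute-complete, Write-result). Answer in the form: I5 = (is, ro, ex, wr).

I5 = (13, 14, 19, 20)

cycle 1: issue I1 (A0)
cycle 2: I1 read-ops, issue I2 (M1)
cycle 3: I1 finished on A0, issue I3 (M0)
cycle 4: I1→R3
cycle 5: I2 read-ops, I3 read-ops
cycle 10: I2 finished on M1, I3 finished on M0
cycle 11: I2→R2, I3→R1
cycle 12: issue I4 (M1)
cycle 13: I4 read-ops, issue I5 (M0)
cycle 14: I5 read-ops
cycle 18: I4 finished on M1
cycle 19: I4→R5, I5 finished on M0
cycle 20: I5→R3, issue I6 (A1)
cycle 21: I6 read-ops, issue I7 (M1)
cycle 22: I7 read-ops
cycle 23: I6 finished on A1
cycle 24: I6→R5
cycle 27: I7 finished on M1
cycle 28: I7→R2
cycle 29: issue I8 (A1)
cycle 30: I8 read-ops
cycle 32: I8 finished on A1
cycle 33: I8→R2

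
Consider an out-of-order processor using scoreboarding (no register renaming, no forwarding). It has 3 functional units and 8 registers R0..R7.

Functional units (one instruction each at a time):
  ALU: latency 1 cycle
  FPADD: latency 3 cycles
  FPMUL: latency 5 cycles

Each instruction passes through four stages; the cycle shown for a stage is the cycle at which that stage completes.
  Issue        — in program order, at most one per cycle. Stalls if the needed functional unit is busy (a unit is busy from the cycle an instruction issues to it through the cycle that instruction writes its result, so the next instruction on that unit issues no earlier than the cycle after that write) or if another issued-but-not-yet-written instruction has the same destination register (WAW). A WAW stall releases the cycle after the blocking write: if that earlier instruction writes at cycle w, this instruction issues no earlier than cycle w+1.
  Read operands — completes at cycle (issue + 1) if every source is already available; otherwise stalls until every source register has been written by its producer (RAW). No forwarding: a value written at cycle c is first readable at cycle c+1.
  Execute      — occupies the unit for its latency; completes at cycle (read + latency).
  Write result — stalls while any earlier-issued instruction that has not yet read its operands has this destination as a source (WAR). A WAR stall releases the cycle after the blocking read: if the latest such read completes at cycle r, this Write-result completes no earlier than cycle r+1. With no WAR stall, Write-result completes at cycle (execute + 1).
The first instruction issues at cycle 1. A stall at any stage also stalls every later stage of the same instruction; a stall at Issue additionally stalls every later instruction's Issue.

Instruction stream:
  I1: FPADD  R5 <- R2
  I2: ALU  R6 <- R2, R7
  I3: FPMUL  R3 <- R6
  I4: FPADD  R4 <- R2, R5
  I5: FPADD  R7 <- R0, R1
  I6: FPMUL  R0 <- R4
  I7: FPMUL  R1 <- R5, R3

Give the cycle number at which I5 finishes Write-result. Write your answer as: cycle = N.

cycle = 18

[I1] 1/2/5/6
[I2] 2/3/4/5
[I3] 3/6/11/12  (RAW R6: wait I2 write@5)
[I4] 7/8/11/12  (struct: FPADD busy until I1 writes@6)
[I5] 13/14/17/18  (struct: FPADD busy until I4 writes@12)
[I6] 14/15/20/21
[I7] 22/23/28/29  (struct: FPMUL busy until I6 writes@21)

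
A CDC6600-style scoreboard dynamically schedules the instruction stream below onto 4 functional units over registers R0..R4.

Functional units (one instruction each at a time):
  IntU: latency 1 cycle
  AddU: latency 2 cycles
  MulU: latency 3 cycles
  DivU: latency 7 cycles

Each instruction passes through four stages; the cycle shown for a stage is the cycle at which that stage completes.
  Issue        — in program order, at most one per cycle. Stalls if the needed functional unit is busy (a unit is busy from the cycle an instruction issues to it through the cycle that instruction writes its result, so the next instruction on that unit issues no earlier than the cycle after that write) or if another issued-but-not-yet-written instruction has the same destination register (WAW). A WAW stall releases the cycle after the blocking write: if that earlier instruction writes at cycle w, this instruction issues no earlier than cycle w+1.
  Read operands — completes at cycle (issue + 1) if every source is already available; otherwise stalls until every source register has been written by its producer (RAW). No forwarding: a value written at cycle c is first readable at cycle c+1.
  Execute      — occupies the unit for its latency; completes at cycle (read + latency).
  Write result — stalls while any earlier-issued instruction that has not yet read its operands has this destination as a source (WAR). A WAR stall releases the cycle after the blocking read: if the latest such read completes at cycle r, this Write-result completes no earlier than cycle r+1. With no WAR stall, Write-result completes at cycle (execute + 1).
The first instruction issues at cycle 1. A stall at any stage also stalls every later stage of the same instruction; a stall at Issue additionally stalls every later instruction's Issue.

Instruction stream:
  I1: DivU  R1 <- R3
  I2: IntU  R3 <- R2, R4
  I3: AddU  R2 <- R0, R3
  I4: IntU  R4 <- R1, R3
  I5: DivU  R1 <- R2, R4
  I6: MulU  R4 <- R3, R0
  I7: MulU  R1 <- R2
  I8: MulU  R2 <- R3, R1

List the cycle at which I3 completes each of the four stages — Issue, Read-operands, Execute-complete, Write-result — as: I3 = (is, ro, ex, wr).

I3 = (3, 6, 8, 9)

cycle 1: issue I1 (DivU)
cycle 2: I1 read-ops, issue I2 (IntU)
cycle 3: I2 read-ops, issue I3 (AddU)
cycle 4: I2 finished on IntU
cycle 5: I2→R3
cycle 6: I3 read-ops, issue I4 (IntU)
cycle 8: I3 finished on AddU
cycle 9: I1 finished on DivU, I3→R2
cycle 10: I1→R1
cycle 11: I4 read-ops, issue I5 (DivU)
cycle 12: I4 finished on IntU
cycle 13: I4→R4
cycle 14: I5 read-ops, issue I6 (MulU)
cycle 15: I6 read-ops
cycle 18: I6 finished on MulU
cycle 19: I6→R4
cycle 21: I5 finished on DivU
cycle 22: I5→R1
cycle 23: issue I7 (MulU)
cycle 24: I7 read-ops
cycle 27: I7 finished on MulU
cycle 28: I7→R1
cycle 29: issue I8 (MulU)
cycle 30: I8 read-ops
cycle 33: I8 finished on MulU
cycle 34: I8→R2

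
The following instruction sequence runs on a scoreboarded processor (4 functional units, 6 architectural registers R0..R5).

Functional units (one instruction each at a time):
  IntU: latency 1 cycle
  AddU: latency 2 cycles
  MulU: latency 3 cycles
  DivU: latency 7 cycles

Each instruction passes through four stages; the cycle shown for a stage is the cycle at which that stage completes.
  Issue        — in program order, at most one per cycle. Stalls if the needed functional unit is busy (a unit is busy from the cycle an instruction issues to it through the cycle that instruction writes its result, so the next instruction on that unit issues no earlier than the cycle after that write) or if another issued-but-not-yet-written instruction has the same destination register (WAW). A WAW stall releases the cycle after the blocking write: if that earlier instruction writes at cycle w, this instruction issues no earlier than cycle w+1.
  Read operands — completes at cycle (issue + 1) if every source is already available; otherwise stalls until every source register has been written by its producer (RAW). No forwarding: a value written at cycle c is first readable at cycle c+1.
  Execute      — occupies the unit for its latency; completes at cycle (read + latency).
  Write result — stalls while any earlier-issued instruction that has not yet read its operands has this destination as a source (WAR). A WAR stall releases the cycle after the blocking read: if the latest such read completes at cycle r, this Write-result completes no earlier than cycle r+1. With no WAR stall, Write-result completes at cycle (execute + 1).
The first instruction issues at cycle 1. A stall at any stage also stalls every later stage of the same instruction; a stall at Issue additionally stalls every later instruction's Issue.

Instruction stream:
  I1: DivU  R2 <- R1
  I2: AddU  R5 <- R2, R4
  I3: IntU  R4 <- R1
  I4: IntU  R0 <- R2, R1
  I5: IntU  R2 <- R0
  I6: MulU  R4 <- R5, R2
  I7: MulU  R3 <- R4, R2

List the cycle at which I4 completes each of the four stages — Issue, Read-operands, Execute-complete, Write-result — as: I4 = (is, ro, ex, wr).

I4 = (13, 14, 15, 16)

t=1  issue I1 (DivU)
t=2  I1 read-ops | issue I2 (AddU)
t=3  issue I3 (IntU)
t=4  I3 read-ops
t=5  I3 finished on IntU
t=9  I1 finished on DivU
t=10  I1→R2
t=11  I2 read-ops
t=12  I3→R4
t=13  I2 finished on AddU | issue I4 (IntU)
t=14  I2→R5 | I4 read-ops
t=15  I4 finished on IntU
t=16  I4→R0
t=17  issue I5 (IntU)
t=18  I5 read-ops | issue I6 (MulU)
t=19  I5 finished on IntU
t=20  I5→R2
t=21  I6 read-ops
t=24  I6 finished on MulU
t=25  I6→R4
t=26  issue I7 (MulU)
t=27  I7 read-ops
t=30  I7 finished on MulU
t=31  I7→R3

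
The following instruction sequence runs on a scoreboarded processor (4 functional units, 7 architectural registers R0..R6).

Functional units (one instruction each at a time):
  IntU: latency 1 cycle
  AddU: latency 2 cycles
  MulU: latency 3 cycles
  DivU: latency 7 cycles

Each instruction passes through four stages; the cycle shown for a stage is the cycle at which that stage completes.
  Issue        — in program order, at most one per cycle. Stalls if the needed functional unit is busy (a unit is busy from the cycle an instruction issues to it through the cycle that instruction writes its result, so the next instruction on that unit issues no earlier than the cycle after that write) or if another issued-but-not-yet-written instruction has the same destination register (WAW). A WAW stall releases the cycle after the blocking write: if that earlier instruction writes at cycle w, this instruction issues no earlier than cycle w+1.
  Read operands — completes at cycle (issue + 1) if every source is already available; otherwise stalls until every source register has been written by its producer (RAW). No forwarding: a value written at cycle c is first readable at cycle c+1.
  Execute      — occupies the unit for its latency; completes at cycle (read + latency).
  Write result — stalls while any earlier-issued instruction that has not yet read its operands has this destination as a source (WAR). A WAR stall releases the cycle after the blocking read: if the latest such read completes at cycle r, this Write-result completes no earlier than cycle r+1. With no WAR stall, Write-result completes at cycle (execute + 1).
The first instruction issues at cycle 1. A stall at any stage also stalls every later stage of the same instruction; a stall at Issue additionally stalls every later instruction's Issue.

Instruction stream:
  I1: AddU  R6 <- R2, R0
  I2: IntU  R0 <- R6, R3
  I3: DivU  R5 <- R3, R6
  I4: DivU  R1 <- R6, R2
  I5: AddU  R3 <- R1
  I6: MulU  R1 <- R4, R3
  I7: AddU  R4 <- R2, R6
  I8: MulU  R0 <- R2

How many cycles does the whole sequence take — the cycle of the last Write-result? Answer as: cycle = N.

I1 -> (1, 2, 4, 5)
I2 -> (2, 6, 7, 8)  // RAW R6: wait I1 write@5
I3 -> (3, 6, 13, 14)  // RAW R6: wait I1 write@5
I4 -> (15, 16, 23, 24)  // struct: DivU busy until I3 writes@14
I5 -> (16, 25, 27, 28)  // RAW R1: wait I4 write@24
I6 -> (25, 29, 32, 33)  // WAW R1: wait I4 write@24, RAW R3: wait I5 write@28
I7 -> (29, 30, 32, 33)  // struct: AddU busy until I5 writes@28
I8 -> (34, 35, 38, 39)  // struct: MulU busy until I6 writes@33

cycle = 39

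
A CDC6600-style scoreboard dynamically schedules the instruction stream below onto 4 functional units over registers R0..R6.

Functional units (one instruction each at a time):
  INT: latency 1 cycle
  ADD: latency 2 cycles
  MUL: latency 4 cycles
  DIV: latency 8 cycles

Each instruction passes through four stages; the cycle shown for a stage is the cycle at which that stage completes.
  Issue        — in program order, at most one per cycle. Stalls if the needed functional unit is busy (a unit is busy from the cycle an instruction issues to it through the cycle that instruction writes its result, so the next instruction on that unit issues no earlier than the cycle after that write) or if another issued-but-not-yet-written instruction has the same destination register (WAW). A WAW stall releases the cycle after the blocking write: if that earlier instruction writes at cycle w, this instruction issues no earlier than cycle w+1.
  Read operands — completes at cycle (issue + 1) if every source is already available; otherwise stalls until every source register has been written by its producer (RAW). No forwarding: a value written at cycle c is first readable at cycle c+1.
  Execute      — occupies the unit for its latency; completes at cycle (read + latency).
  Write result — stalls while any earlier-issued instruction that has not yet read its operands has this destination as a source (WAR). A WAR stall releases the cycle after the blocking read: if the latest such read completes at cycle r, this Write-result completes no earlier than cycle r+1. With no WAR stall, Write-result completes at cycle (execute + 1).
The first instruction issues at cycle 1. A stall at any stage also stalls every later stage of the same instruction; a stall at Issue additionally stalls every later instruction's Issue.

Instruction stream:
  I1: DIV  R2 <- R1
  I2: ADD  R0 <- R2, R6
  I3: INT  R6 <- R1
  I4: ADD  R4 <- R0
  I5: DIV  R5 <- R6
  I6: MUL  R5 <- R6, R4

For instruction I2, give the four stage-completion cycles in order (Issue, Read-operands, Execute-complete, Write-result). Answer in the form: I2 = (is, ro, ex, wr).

I2 = (2, 12, 14, 15)

[I1] 1/2/10/11
[I2] 2/12/14/15  (RAW R2: wait I1 write@11)
[I3] 3/4/5/13  (WAR R6: wait I2 read@12)
[I4] 16/17/19/20  (struct: ADD busy until I2 writes@15)
[I5] 17/18/26/27
[I6] 28/29/33/34  (WAW R5: wait I5 write@27)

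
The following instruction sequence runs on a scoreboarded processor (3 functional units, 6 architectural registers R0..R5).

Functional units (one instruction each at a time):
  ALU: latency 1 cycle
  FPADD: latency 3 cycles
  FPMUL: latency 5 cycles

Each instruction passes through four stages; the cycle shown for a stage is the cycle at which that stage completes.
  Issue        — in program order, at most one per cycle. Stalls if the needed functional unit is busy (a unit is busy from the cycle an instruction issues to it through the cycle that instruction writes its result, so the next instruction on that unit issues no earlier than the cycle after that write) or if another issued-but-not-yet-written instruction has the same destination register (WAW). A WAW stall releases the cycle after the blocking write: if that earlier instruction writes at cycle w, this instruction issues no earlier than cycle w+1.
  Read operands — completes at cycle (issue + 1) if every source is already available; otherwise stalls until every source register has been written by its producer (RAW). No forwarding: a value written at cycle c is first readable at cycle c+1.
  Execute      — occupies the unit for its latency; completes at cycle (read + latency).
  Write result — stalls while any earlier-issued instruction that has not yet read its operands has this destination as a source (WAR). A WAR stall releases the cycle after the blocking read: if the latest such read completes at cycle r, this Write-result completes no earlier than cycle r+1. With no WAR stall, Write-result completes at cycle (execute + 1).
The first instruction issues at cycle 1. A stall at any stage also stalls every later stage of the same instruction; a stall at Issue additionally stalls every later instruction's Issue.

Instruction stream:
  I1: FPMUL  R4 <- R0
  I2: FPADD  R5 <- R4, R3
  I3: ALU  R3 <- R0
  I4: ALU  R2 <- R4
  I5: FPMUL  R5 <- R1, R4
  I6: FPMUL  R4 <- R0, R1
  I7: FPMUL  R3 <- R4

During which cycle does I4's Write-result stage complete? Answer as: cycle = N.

I1 -> (1, 2, 7, 8)
I2 -> (2, 9, 12, 13)  // RAW R4: wait I1 write@8
I3 -> (3, 4, 5, 10)  // WAR R3: wait I2 read@9
I4 -> (11, 12, 13, 14)  // struct: ALU busy until I3 writes@10
I5 -> (14, 15, 20, 21)  // WAW R5: wait I2 write@13
I6 -> (22, 23, 28, 29)  // struct: FPMUL busy until I5 writes@21
I7 -> (30, 31, 36, 37)  // struct: FPMUL busy until I6 writes@29

cycle = 14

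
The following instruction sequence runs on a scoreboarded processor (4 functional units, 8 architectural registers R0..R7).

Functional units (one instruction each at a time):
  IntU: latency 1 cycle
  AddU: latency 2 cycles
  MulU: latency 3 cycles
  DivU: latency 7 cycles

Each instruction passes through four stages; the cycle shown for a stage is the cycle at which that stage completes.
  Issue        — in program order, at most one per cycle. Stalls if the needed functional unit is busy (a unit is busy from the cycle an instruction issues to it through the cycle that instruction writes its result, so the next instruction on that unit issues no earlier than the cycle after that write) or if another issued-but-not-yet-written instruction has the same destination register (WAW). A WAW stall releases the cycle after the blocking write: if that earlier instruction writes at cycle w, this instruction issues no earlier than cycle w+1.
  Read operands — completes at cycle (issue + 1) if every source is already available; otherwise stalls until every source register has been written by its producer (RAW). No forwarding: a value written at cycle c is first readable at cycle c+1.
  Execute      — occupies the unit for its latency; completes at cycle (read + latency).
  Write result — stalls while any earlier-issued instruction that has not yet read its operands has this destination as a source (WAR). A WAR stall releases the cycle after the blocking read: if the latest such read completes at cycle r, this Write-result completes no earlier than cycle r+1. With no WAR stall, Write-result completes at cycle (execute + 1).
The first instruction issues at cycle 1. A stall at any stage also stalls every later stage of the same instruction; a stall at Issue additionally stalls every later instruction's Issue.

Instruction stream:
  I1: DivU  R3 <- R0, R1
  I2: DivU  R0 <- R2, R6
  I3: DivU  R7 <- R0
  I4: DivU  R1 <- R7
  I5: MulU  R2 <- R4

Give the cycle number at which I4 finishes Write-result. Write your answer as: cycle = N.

t=1  I1 issues→DivU
t=2  I1 reads
t=9  I1 exec-done
t=10  I1 writes R3
t=11  I2 issues→DivU
t=12  I2 reads
t=19  I2 exec-done
t=20  I2 writes R0
t=21  I3 issues→DivU
t=22  I3 reads
t=29  I3 exec-done
t=30  I3 writes R7
t=31  I4 issues→DivU
t=32  I4 reads, I5 issues→MulU
t=33  I5 reads
t=36  I5 exec-done
t=37  I5 writes R2
t=39  I4 exec-done
t=40  I4 writes R1

cycle = 40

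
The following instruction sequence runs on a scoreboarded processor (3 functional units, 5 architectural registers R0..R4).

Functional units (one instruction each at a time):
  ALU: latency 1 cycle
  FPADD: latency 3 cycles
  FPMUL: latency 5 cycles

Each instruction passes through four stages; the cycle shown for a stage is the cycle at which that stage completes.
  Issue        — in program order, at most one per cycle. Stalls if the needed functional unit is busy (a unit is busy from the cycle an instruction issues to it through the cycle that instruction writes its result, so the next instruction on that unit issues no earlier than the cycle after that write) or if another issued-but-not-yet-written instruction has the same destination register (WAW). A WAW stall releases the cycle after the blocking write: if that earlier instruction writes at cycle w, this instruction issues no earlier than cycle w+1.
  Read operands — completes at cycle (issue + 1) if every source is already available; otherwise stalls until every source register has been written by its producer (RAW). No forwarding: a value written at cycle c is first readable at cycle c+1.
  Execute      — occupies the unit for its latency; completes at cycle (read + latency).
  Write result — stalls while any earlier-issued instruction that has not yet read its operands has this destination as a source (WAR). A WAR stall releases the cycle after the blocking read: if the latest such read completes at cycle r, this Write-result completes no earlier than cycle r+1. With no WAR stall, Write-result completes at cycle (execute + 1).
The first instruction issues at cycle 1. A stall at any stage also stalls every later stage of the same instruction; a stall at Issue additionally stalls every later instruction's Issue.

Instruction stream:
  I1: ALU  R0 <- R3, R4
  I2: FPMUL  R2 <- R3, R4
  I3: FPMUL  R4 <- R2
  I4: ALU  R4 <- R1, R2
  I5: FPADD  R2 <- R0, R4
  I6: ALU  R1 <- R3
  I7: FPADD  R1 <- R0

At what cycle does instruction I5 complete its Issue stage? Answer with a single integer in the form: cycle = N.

cycle 1: I1→ALU
cycle 2: I1 RO · I2→FPMUL
cycle 3: I1 EX · I2 RO
cycle 4: I1 WR R0
cycle 8: I2 EX
cycle 9: I2 WR R2
cycle 10: I3→FPMUL
cycle 11: I3 RO
cycle 16: I3 EX
cycle 17: I3 WR R4
cycle 18: I4→ALU
cycle 19: I4 RO · I5→FPADD
cycle 20: I4 EX
cycle 21: I4 WR R4
cycle 22: I5 RO · I6→ALU
cycle 23: I6 RO
cycle 24: I6 EX
cycle 25: I5 EX · I6 WR R1
cycle 26: I5 WR R2
cycle 27: I7→FPADD
cycle 28: I7 RO
cycle 31: I7 EX
cycle 32: I7 WR R1

cycle = 19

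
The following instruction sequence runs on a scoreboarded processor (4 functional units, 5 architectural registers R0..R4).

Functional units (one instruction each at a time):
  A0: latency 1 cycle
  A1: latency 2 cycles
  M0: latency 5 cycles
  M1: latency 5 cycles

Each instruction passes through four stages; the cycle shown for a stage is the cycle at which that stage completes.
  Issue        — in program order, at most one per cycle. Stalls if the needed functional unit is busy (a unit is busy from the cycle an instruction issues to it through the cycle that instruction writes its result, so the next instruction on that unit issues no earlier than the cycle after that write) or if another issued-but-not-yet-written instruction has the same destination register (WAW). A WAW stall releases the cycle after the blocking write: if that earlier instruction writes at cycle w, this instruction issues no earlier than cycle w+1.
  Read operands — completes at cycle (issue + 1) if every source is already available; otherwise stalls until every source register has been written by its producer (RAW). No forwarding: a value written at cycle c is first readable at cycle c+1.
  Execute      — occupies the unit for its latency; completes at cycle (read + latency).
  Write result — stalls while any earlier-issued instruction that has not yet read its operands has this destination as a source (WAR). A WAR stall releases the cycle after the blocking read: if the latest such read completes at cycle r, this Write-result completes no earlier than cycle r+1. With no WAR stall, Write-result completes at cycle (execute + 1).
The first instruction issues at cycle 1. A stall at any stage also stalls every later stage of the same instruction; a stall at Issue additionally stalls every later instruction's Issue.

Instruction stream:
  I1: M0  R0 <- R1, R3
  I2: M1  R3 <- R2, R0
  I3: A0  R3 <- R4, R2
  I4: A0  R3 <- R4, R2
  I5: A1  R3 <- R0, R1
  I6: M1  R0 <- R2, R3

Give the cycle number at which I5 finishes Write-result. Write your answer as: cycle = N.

cycle = 28

  I1 | 1 | 2 | 7 | 8
  I2 | 2 | 9 | 14 | 15   RAW R0: wait I1 write@8
  I3 | 16 | 17 | 18 | 19   WAW R3: wait I2 write@15
  I4 | 20 | 21 | 22 | 23   struct: A0 busy until I3 writes@19
  I5 | 24 | 25 | 27 | 28   WAW R3: wait I4 write@23
  I6 | 25 | 29 | 34 | 35   RAW R3: wait I5 write@28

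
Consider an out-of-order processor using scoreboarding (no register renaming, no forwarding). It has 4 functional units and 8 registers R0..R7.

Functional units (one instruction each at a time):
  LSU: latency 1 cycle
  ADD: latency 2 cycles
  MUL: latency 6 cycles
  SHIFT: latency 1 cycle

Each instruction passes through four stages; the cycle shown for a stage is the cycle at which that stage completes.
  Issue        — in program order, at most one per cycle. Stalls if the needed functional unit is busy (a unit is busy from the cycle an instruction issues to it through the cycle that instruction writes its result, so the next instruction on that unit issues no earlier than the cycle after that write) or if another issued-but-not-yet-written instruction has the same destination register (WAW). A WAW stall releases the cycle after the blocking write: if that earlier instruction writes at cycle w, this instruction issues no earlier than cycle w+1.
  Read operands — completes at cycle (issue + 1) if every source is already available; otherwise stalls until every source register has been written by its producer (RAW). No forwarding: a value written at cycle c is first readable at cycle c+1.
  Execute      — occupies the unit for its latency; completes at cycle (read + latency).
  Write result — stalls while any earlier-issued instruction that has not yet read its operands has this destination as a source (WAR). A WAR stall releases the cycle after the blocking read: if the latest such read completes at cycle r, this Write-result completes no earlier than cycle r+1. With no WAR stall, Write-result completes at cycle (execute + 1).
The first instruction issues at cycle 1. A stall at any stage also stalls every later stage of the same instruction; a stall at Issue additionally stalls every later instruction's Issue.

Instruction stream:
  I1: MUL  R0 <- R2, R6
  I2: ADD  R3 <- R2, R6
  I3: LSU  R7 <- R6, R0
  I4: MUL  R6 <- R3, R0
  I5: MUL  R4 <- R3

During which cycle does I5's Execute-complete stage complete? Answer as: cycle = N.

1) issue 1, read 2, done 8, write 9
2) issue 2, read 3, done 5, write 6
3) issue 3, read 10, done 11, write 12  <RAW R0: wait I1 write@9>
4) issue 10, read 11, done 17, write 18  <struct: MUL busy until I1 writes@9>
5) issue 19, read 20, done 26, write 27  <struct: MUL busy until I4 writes@18>

cycle = 26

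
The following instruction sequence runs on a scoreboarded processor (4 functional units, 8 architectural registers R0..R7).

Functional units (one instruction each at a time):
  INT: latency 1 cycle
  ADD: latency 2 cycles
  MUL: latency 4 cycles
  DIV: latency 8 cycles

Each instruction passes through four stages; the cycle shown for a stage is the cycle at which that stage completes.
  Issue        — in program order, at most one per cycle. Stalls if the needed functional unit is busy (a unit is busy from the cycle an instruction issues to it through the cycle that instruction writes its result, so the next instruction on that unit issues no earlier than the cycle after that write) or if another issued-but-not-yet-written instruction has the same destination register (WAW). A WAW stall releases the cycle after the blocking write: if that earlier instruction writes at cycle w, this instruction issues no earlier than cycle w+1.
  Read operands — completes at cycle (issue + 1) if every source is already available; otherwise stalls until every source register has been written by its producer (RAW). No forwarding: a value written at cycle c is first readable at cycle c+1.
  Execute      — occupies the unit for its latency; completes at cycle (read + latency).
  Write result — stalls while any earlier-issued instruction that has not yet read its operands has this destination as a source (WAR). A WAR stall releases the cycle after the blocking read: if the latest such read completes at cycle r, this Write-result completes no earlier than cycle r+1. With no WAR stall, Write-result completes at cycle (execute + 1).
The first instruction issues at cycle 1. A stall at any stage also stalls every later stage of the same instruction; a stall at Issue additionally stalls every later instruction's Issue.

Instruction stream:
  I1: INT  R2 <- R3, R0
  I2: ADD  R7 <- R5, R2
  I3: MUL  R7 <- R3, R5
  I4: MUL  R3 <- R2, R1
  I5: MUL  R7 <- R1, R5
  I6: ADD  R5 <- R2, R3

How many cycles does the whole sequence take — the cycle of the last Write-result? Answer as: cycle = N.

c1: I1 issues→INT
c2: I1 reads, I2 issues→ADD
c3: I1 exec-done
c4: I1 writes R2
c5: I2 reads
c7: I2 exec-done
c8: I2 writes R7
c9: I3 issues→MUL
c10: I3 reads
c14: I3 exec-done
c15: I3 writes R7
c16: I4 issues→MUL
c17: I4 reads
c21: I4 exec-done
c22: I4 writes R3
c23: I5 issues→MUL
c24: I5 reads, I6 issues→ADD
c25: I6 reads
c27: I6 exec-done
c28: I5 exec-done, I6 writes R5
c29: I5 writes R7

cycle = 29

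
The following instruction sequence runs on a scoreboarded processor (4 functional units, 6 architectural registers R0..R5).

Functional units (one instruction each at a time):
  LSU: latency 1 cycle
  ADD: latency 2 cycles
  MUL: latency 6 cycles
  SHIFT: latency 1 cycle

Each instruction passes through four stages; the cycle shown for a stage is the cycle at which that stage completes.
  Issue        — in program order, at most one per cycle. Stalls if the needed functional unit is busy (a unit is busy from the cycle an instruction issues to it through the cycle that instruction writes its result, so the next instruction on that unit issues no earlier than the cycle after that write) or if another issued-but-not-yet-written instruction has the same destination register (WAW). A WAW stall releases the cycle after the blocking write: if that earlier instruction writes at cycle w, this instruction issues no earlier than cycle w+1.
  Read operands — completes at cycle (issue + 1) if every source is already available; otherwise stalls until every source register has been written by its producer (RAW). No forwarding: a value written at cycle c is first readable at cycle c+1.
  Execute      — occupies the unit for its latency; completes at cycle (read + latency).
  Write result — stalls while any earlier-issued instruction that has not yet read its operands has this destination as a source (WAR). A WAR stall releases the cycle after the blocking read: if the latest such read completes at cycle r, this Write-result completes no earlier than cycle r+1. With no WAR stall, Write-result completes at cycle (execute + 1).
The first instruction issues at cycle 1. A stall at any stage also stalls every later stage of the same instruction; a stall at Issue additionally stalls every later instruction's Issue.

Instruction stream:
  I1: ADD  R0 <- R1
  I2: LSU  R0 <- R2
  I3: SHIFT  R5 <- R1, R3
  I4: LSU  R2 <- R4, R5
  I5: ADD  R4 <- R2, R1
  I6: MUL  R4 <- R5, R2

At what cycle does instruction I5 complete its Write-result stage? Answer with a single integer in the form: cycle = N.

cycle = 17

[1] I1→ADD
[2] I1 RO
[4] I1 EX
[5] I1 WR R0
[6] I2→LSU
[7] I2 RO · I3→SHIFT
[8] I2 EX · I3 RO
[9] I2 WR R0 · I3 EX
[10] I3 WR R5 · I4→LSU
[11] I4 RO · I5→ADD
[12] I4 EX
[13] I4 WR R2
[14] I5 RO
[16] I5 EX
[17] I5 WR R4
[18] I6→MUL
[19] I6 RO
[25] I6 EX
[26] I6 WR R4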